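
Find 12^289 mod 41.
Using Fermat: 12^{40} ≡ 1 mod 41. 289 ≡ 9 mod 40. So 12^{289} ≡ 12^{9} ≡ 11 mod 41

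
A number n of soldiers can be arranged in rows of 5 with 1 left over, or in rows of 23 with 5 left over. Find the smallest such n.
M = 5 × 23 = 115. M₁ = 23, y₁ ≡ 2 mod 5. M₂ = 5, y₂ ≡ 14 mod 23. n = 1×23×2 + 5×5×14 ≡ 51 mod 115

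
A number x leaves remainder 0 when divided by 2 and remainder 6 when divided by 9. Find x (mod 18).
M = 2 × 9 = 18. M₁ = 9, y₁ ≡ 1 (mod 2). M₂ = 2, y₂ ≡ 5 (mod 9). x = 0×9×1 + 6×2×5 ≡ 6 (mod 18)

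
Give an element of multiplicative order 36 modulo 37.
2 has order 36 mod 37 since 2^{36} ≡ 1 mod 37 and no smaller power works.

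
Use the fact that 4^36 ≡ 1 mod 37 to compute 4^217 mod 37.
By Fermat: 4^{36} ≡ 1 mod 37. 217 ≡ 1 mod 36. So 4^{217} ≡ 4^{1} ≡ 4 mod 37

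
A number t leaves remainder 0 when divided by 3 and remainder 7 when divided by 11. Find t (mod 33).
M = 3 × 11 = 33. M₁ = 11, y₁ ≡ 2 (mod 3). M₂ = 3, y₂ ≡ 4 (mod 11). t = 0×11×2 + 7×3×4 ≡ 18 (mod 33)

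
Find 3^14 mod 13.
Using Fermat: 3^{12} ≡ 1 mod 13. 14 ≡ 2 mod 12. So 3^{14} ≡ 3^{2} ≡ 9 mod 13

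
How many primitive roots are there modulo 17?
A prime p has φ(p-1) primitive roots; here φ(16) = 8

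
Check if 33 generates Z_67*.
33^{33} ≡ 1 (mod 67) and 33 < 66, so ord_67(33) = 33 ≠ 66 and 33 is not a primitive root.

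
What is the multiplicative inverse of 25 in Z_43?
Since 43 is prime, by Fermat 25^(-1) ≡ 25^{41} ≡ 31 mod 43. Verify: 25 × 31 = 775 ≡ 1 mod 43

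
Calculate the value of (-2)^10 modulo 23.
By repeated squaring mod 23: (-2)^{1}≡21, (-2)^{2}≡4, (-2)^{4}≡16, (-2)^{8}≡3. Then (-2)^{10} = (-2)^{8+2} ≡ 3 × 4 ≡ 12 mod 23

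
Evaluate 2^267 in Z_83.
Using Fermat: 2^{82} ≡ 1 mod 83. 267 ≡ 21 mod 82. So 2^{267} ≡ 2^{21} ≡ 74 mod 83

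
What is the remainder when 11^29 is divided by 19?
Using Fermat: 11^{18} ≡ 1 mod 19. 29 ≡ 11 mod 18. So 11^{29} ≡ 11^{11} ≡ 7 mod 19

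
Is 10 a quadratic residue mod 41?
By Euler's criterion: 10^{20} ≡ 1 (mod 41). Since this equals 1, 10 is a QR.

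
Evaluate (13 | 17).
(13/17) = 13^{8} mod 17 = 1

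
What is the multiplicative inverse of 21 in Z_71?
Since 71 is prime, by Fermat 21^(-1) ≡ 21^{69} ≡ 44 mod 71. Verify: 21 × 44 = 924 ≡ 1 mod 71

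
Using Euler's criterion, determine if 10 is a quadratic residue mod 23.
By Euler's criterion: 10^{11} ≡ 22 mod 23. Since this equals -1 (≡ 22), 10 is not a QR.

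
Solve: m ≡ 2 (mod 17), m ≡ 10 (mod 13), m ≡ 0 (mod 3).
M = 17 × 13 × 3 = 663. M₁ = 39, y₁ ≡ 7 (mod 17). M₂ = 51, y₂ ≡ 12 (mod 13). M₃ = 221, y₃ ≡ 2 (mod 3). m = 2×39×7 + 10×51×12 + 0×221×2 ≡ 36 (mod 663)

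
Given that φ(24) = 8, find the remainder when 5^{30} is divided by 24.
By Euler: 5^{8} ≡ 1 mod 24 since gcd(5, 24) = 1. 30 = 3×8 + 6. So 5^{30} ≡ 5^{6} ≡ 1 mod 24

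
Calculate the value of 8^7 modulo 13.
By repeated squaring mod 13: 8^{1}≡8, 8^{2}≡12, 8^{4}≡1. Then 8^{7} = 8^{4+2+1} ≡ 1 × 12 × 8 ≡ 5 mod 13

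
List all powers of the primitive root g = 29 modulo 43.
29^1, 29^2, ..., 29^{42} mod 43: [29, 24, 8, 17, 20, 21, 7, 31, 39, 13, 33, 11, 18, 6, 2, 15, 5, 16, 34, 40, 42, 14, 19, 35, 26, 23, 22, 36, 12, 4, 30, 10, 32, 25, 37, 41, 28, 38, 27, 9, 3, 1]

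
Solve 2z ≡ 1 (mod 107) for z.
Since 107 is prime, by Fermat 2^(-1) ≡ 2^{105} ≡ 54 (mod 107). Verify: 2 × 54 = 108 ≡ 1 (mod 107)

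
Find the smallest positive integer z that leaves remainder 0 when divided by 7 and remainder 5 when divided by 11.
M = 7 × 11 = 77. M₁ = 11, y₁ ≡ 2 (mod 7). M₂ = 7, y₂ ≡ 8 (mod 11). z = 0×11×2 + 5×7×8 ≡ 49 (mod 77)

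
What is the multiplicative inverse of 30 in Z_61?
Since 61 is prime, by Fermat 30^(-1) ≡ 30^{59} ≡ 59 mod 61. Verify: 30 × 59 = 1770 ≡ 1 mod 61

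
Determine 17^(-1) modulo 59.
Since 59 is prime, by Fermat 17^(-1) ≡ 17^{57} ≡ 7 (mod 59). Verify: 17 × 7 = 119 ≡ 1 (mod 59)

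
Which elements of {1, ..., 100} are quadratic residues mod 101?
QRs mod 101: {1, 4, 5, 6, 9, 13, 14, 16, 17, 19, 20, 21, 22, 23, 24, 25, 30, 31, 33, 36, 37, 43, 45, 47, 49, 52, 54, 56, 58, 64, 65, 68, 70, 71, 76, 77, 78, 79, 80, 81, 82, 84, 85, 87, 88, 92, 95, 96, 97, 100}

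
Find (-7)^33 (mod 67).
By repeated squaring (mod 67): (-7)^{1}≡60, (-7)^{2}≡49, (-7)^{4}≡56, (-7)^{8}≡54, (-7)^{16}≡35, (-7)^{32}≡19. Then (-7)^{33} = (-7)^{32+1} ≡ 19 × 60 ≡ 1 (mod 67)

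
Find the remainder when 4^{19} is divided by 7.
By Fermat: 4^{6} ≡ 1 (mod 7). 19 = 3×6 + 1. So 4^{19} ≡ 4^{1} ≡ 4 (mod 7)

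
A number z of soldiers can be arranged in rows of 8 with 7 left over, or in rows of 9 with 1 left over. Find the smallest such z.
M = 8 × 9 = 72. M₁ = 9, y₁ ≡ 1 (mod 8). M₂ = 8, y₂ ≡ 8 (mod 9). z = 7×9×1 + 1×8×8 ≡ 55 (mod 72)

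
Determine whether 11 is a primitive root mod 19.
11^{3} ≡ 1 mod 19 and 3 < 18, so ord_19(11) = 3 ≠ 18 and 11 is not a primitive root.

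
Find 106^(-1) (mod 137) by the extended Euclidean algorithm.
Extended GCD: 106(53) + 137(-41) = 1. So 106^(-1) ≡ 53 (mod 137). Verify: 106 × 53 = 5618 ≡ 1 (mod 137)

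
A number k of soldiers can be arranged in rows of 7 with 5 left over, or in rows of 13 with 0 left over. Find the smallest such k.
M = 7 × 13 = 91. M₁ = 13, y₁ ≡ 6 mod 7. M₂ = 7, y₂ ≡ 2 mod 13. k = 5×13×6 + 0×7×2 ≡ 26 mod 91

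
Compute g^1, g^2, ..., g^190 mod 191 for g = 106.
106^1, 106^2, ..., 106^{190} mod 191: [106, 158, 131, 134, 70, 162, 173, 2, 21, 125, 71, 77, 140, 133, 155, 4, 42, 59, 142, 154, 89, 75, 119, 8, 84, 118, 93, 117, 178, 150, 47, 16, 168, 45, 186, 43, 165, 109, 94, 32, 145, 90, 181, 86, 139, 27, 188, 64, 99, 180, 171, 172, 87, 54, 185, 128, 7, 169, 151, 153, 174, 108, 179, 65, 14, 147, 111, 115, 157, 25, 167, 130, 28, 103, 31, 39, 123, 50, 143, 69, 56, 15, 62, 78, 55, 100, 95, 138, 112, 30, 124, 156, 110, 9, 190, 85, 33, 60, 57, 121, 29, 18, 189, 170, 66, 120, 114, 51, 58, 36, 187, 149, 132, 49, 37, 102, 116, 72, 183, 107, 73, 98, 74, 13, 41, 144, 175, 23, 146, 5, 148, 26, 82, 97, 159, 46, 101, 10, 105, 52, 164, 3, 127, 92, 11, 20, 19, 104, 137, 6, 63, 184, 22, 40, 38, 17, 83, 12, 126, 177, 44, 80, 76, 34, 166, 24, 61, 163, 88, 160, 152, 68, 141, 48, 122, 135, 176, 129, 113, 136, 91, 96, 53, 79, 161, 67, 35, 81, 182, 1]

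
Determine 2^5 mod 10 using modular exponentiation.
By repeated squaring mod 10: 2^{1}≡2, 2^{2}≡4, 2^{4}≡6. Then 2^{5} = 2^{4+1} ≡ 6 × 2 ≡ 2 mod 10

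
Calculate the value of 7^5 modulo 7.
By repeated squaring mod 7: 7^{1}≡0, 7^{2}≡0, 7^{4}≡0. Then 7^{5} = 7^{4+1} ≡ 0 × 0 ≡ 0 mod 7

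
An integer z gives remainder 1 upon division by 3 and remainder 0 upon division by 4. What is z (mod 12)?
M = 3 × 4 = 12. M₁ = 4, y₁ ≡ 1 (mod 3). M₂ = 3, y₂ ≡ 3 (mod 4). z = 1×4×1 + 0×3×3 ≡ 4 (mod 12)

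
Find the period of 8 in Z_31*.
Powers of 8 mod 31: 8^1≡8, 8^2≡2, 8^3≡16, 8^4≡4, 8^5≡1. So the order of 8 is 5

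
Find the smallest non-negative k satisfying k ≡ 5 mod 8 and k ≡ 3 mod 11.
M = 8 × 11 = 88. M₁ = 11, y₁ ≡ 3 mod 8. M₂ = 8, y₂ ≡ 7 mod 11. k = 5×11×3 + 3×8×7 ≡ 69 mod 88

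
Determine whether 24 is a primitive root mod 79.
24^{6} ≡ 1 (mod 79) and 6 < 78, so ord_79(24) = 6 ≠ 78 and 24 is not a primitive root.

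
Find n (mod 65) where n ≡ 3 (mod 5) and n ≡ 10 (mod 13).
M = 5 × 13 = 65. M₁ = 13, y₁ ≡ 2 (mod 5). M₂ = 5, y₂ ≡ 8 (mod 13). n = 3×13×2 + 10×5×8 ≡ 23 (mod 65)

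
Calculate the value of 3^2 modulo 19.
3^{2} = 9 ≡ 9 (mod 19)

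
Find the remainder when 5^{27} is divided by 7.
By Fermat: 5^{6} ≡ 1 mod 7. 27 = 4×6 + 3. So 5^{27} ≡ 5^{3} ≡ 6 mod 7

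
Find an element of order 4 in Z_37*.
6 has order 4 mod 37 since 6^{4} ≡ 1 (mod 37) and no smaller power works.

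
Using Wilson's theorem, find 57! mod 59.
(58)! = (57)! × (58) ≡ -1 (mod 59). So (57)! ≡ -1 × (58)^(-1) ≡ (-1)×(-1) = 1 (mod 59)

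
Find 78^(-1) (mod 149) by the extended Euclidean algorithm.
Extended GCD: 78(-21) + 149(11) = 1. So 78^(-1) ≡ -21 ≡ 128 (mod 149). Verify: 78 × 128 = 9984 ≡ 1 (mod 149)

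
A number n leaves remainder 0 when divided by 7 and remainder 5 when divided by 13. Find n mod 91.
M = 7 × 13 = 91. M₁ = 13, y₁ ≡ 6 mod 7. M₂ = 7, y₂ ≡ 2 mod 13. n = 0×13×6 + 5×7×2 ≡ 70 mod 91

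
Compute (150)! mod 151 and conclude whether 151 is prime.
(150)! mod 151 = 150. Since 150 ≡ -1 mod 151, 151 is prime.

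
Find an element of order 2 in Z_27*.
26 has order 2 mod 27 since 26^{2} ≡ 1 mod 27 and no smaller power works.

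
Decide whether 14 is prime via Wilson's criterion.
(13)! mod 14 = 0. Since 0 ≢ -1 (mod 14), 14 is not prime.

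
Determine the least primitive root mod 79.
g = 3. Powers: [3, 9, 27, 2, 6, 18, 54, ...] generates all 78 non-zero residues.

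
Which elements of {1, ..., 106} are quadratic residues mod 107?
Quadratic residues modulo 107: {1, 3, 4, 9, 10, 11, 12, 13, 14, 16, 19, 23, 25, 27, 29, 30, 33, 34, 35, 36, 37, 39, 40, 41, 42, 44, 47, 48, 49, 52, 53, 56, 57, 61, 62, 64, 69, 75, 76, 79, 81, 83, 85, 86, 87, 89, 90, 92, 99, 100, 101, 102, 105}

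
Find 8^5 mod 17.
By repeated squaring mod 17: 8^{1}≡8, 8^{2}≡13, 8^{4}≡16. Then 8^{5} = 8^{4+1} ≡ 16 × 8 ≡ 9 mod 17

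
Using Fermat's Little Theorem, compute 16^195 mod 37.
By Fermat: 16^{36} ≡ 1 mod 37. 195 ≡ 15 mod 36. So 16^{195} ≡ 16^{15} ≡ 10 mod 37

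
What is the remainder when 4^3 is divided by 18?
4^{3} = 64 ≡ 10 (mod 18)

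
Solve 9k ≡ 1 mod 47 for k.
Since 47 is prime, by Fermat 9^(-1) ≡ 9^{45} ≡ 21 mod 47. Verify: 9 × 21 = 189 ≡ 1 mod 47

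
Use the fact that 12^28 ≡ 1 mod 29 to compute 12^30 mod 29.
By Fermat: 12^{28} ≡ 1 mod 29. So 12^{30} = 12^{28} · 12^{2} ≡ 12^{2} ≡ 28 mod 29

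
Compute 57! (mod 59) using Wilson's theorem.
(58)! = (57)! × (58) ≡ -1 (mod 59). So (57)! ≡ -1 × (58)^(-1) ≡ (-1)×(-1) = 1 (mod 59)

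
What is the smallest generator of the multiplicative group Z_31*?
g = 3. Powers: [3, 9, 27, 19, 26, 16, 17, 20, 29, 25, ...] generates all 30 non-zero residues.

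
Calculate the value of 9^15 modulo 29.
By repeated squaring mod 29: 9^{1}≡9, 9^{2}≡23, 9^{4}≡7, 9^{8}≡20. Then 9^{15} = 9^{8+4+2+1} ≡ 20 × 7 × 23 × 9 ≡ 9 mod 29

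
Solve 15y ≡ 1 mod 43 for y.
Since 43 is prime, by Fermat 15^(-1) ≡ 15^{41} ≡ 23 mod 43. Verify: 15 × 23 = 345 ≡ 1 mod 43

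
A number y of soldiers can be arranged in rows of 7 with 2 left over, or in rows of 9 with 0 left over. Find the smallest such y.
M = 7 × 9 = 63. M₁ = 9, y₁ ≡ 4 mod 7. M₂ = 7, y₂ ≡ 4 mod 9. y = 2×9×4 + 0×7×4 ≡ 9 mod 63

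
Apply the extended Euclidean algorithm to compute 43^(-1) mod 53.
Extended GCD: 43(-16) + 53(13) = 1. So 43^(-1) ≡ -16 ≡ 37 mod 53. Verify: 43 × 37 = 1591 ≡ 1 mod 53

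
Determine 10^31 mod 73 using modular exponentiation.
By repeated squaring mod 73: 10^{1}≡10, 10^{2}≡27, 10^{4}≡72, 10^{8}≡1, 10^{16}≡1. Then 10^{31} = 10^{16+8+4+2+1} ≡ 1 × 1 × 72 × 27 × 10 ≡ 22 mod 73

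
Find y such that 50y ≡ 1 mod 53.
Since 53 is prime, by Fermat 50^(-1) ≡ 50^{51} ≡ 35 mod 53. Verify: 50 × 35 = 1750 ≡ 1 mod 53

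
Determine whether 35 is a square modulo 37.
By Euler's criterion: 35^{18} ≡ 36 mod 37. Since this equals -1 (≡ 36), 35 is not a QR.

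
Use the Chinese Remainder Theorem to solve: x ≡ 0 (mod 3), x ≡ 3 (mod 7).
M = 3 × 7 = 21. M₁ = 7, y₁ ≡ 1 (mod 3). M₂ = 3, y₂ ≡ 5 (mod 7). x = 0×7×1 + 3×3×5 ≡ 3 (mod 21)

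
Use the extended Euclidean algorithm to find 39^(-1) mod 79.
Extended GCD: 39(-2) + 79(1) = 1. So 39^(-1) ≡ -2 ≡ 77 (mod 79). Verify: 39 × 77 = 3003 ≡ 1 (mod 79)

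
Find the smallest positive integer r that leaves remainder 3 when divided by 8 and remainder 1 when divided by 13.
M = 8 × 13 = 104. M₁ = 13, y₁ ≡ 5 mod 8. M₂ = 8, y₂ ≡ 5 mod 13. r = 3×13×5 + 1×8×5 ≡ 27 mod 104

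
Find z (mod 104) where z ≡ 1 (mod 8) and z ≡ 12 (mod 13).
M = 8 × 13 = 104. M₁ = 13, y₁ ≡ 5 (mod 8). M₂ = 8, y₂ ≡ 5 (mod 13). z = 1×13×5 + 12×8×5 ≡ 25 (mod 104)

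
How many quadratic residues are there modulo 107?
The squaring map on Z_107* is 2-to-1, so there are (106)/2 = 53 QRs.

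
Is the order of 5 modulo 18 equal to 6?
Powers of 5 mod 18: 5^1≡5, 5^2≡7, 5^3≡17, 5^4≡13, 5^5≡11, 5^6≡1. First k with 5^k≡1 is k=6. Yes, ord_18(5) = 6.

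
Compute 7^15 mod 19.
By repeated squaring (mod 19): 7^{1}≡7, 7^{2}≡11, 7^{4}≡7, 7^{8}≡11. Then 7^{15} = 7^{8+4+2+1} ≡ 11 × 7 × 11 × 7 ≡ 1 (mod 19)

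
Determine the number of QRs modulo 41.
The squaring map on Z_41* is 2-to-1, so there are (40)/2 = 20 QRs.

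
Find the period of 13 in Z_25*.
Powers of 13 mod 25: 13^1≡13, 13^2≡19, 13^3≡22, 13^4≡11, 13^5≡18, 13^6≡9, 13^7≡17, 13^8≡21, 13^9≡23, 13^10≡24, 13^11≡12, 13^12≡6, 13^13≡3, 13^14≡14, 13^15≡7, 13^16≡16, 13^17≡8, 13^18≡4, 13^19≡2, 13^20≡1. Order = 20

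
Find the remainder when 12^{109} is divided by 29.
By Fermat: 12^{28} ≡ 1 mod 29. 109 = 3×28 + 25. So 12^{109} ≡ 12^{25} ≡ 12 mod 29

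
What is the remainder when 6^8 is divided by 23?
By repeated squaring (mod 23): 6^{1}≡6, 6^{2}≡13, 6^{4}≡8, 6^{8}≡18. So 6^{8} ≡ 18 (mod 23)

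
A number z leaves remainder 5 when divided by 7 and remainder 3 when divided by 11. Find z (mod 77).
M = 7 × 11 = 77. M₁ = 11, y₁ ≡ 2 (mod 7). M₂ = 7, y₂ ≡ 8 (mod 11). z = 5×11×2 + 3×7×8 ≡ 47 (mod 77)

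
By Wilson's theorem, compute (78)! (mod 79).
By Wilson's theorem, (78)! ≡ -1 ≡ 78 (mod 79)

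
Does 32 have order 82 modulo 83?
ord_83(32) divides 82. For each prime q|82: 32^{41}≡82, 32^{2}≡28, none ≡ 1. So 32 has order 82 and is a primitive root mod 83.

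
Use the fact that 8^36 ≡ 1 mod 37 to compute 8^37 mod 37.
By Fermat: 8^{36} ≡ 1 mod 37. So 8^{37} = 8^{36} · 8^{1} ≡ 8^{1} ≡ 8 mod 37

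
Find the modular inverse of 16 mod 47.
Since 47 is prime, by Fermat 16^(-1) ≡ 16^{45} ≡ 3 (mod 47). Verify: 16 × 3 = 48 ≡ 1 (mod 47)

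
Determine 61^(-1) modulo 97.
Since 97 is prime, by Fermat 61^(-1) ≡ 61^{95} ≡ 35 (mod 97). Verify: 61 × 35 = 2135 ≡ 1 (mod 97)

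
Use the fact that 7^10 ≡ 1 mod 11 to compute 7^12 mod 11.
By Fermat: 7^{10} ≡ 1 mod 11. So 7^{12} = 7^{10} · 7^{2} ≡ 7^{2} ≡ 5 mod 11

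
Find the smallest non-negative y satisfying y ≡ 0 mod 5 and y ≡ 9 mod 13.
M = 5 × 13 = 65. M₁ = 13, y₁ ≡ 2 mod 5. M₂ = 5, y₂ ≡ 8 mod 13. y = 0×13×2 + 9×5×8 ≡ 35 mod 65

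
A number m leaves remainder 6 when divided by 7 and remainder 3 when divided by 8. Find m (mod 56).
M = 7 × 8 = 56. M₁ = 8, y₁ ≡ 1 (mod 7). M₂ = 7, y₂ ≡ 7 (mod 8). m = 6×8×1 + 3×7×7 ≡ 27 (mod 56)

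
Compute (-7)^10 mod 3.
Using Fermat: (-7)^{2} ≡ 1 (mod 3). 10 ≡ 0 (mod 2). So (-7)^{10} ≡ (-7)^{0} ≡ 1 (mod 3)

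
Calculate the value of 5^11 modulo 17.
By repeated squaring (mod 17): 5^{1}≡5, 5^{2}≡8, 5^{4}≡13, 5^{8}≡16. Then 5^{11} = 5^{8+2+1} ≡ 16 × 8 × 5 ≡ 11 (mod 17)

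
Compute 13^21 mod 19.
Using Fermat: 13^{18} ≡ 1 (mod 19). 21 ≡ 3 (mod 18). So 13^{21} ≡ 13^{3} ≡ 12 (mod 19)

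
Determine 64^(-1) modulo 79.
Since 79 is prime, by Fermat 64^(-1) ≡ 64^{77} ≡ 21 (mod 79). Verify: 64 × 21 = 1344 ≡ 1 (mod 79)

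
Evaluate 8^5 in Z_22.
By repeated squaring mod 22: 8^{1}≡8, 8^{2}≡20, 8^{4}≡4. Then 8^{5} = 8^{4+1} ≡ 4 × 8 ≡ 10 mod 22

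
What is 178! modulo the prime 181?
(180)! = (178)! × (179) × (180) ≡ -1 mod 181. So (178)! ≡ -1 × [(180)(179)]^(-1) ≡ 90 mod 181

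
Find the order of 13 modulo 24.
Powers of 13 mod 24: 13^1≡13, 13^2≡1. Order = 2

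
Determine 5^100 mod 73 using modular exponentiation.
Using Fermat: 5^{72} ≡ 1 (mod 73). 100 ≡ 28 (mod 72). So 5^{100} ≡ 5^{28} ≡ 36 (mod 73)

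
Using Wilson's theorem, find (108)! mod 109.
By Wilson's theorem, (108)! ≡ -1 ≡ 108 (mod 109)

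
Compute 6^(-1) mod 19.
Since 19 is prime, by Fermat 6^(-1) ≡ 6^{17} ≡ 16 mod 19. Verify: 6 × 16 = 96 ≡ 1 mod 19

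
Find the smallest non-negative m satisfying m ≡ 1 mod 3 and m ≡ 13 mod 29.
M = 3 × 29 = 87. M₁ = 29, y₁ ≡ 2 mod 3. M₂ = 3, y₂ ≡ 10 mod 29. m = 1×29×2 + 13×3×10 ≡ 13 mod 87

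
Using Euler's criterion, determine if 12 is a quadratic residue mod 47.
By Euler's criterion: 12^{23} ≡ 1 mod 47. Since this equals 1, 12 is a QR.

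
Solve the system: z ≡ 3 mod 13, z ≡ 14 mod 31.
M = 13 × 31 = 403. M₁ = 31, y₁ ≡ 8 mod 13. M₂ = 13, y₂ ≡ 12 mod 31. z = 3×31×8 + 14×13×12 ≡ 107 mod 403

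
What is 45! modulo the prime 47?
(46)! = (45)! × (46) ≡ -1 (mod 47). So (45)! ≡ -1 × (46)^(-1) ≡ (-1)×(-1) = 1 (mod 47)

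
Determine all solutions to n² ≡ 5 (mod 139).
The square roots of 5 mod 139 are 127 and 12. Verify: 127² = 16129 ≡ 5 (mod 139)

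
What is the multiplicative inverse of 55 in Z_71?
Since 71 is prime, by Fermat 55^(-1) ≡ 55^{69} ≡ 31 mod 71. Verify: 55 × 31 = 1705 ≡ 1 mod 71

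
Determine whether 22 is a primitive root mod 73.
22^{8} ≡ 1 (mod 73) and 8 < 72, so ord_73(22) = 8 ≠ 72 and 22 is not a primitive root.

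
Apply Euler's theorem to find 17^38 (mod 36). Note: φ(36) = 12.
By Euler: 17^{12} ≡ 1 (mod 36) since gcd(17, 36) = 1. 38 = 3×12 + 2. So 17^{38} ≡ 17^{2} ≡ 1 (mod 36)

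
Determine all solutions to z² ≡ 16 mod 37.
The square roots of 16 mod 37 are 33 and 4. Verify: 33² = 1089 ≡ 16 mod 37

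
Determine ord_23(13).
Powers of 13 mod 23: 13^1≡13, 13^2≡8, 13^3≡12, 13^4≡18, 13^5≡4, 13^6≡6, 13^7≡9, 13^8≡2, 13^9≡3, 13^10≡16, 13^11≡1. Order = 11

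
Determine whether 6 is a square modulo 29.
By Euler's criterion: 6^{14} ≡ 1 (mod 29). Since this equals 1, 6 is a QR.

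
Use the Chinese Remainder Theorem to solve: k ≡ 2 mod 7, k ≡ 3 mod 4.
M = 7 × 4 = 28. M₁ = 4, y₁ ≡ 2 mod 7. M₂ = 7, y₂ ≡ 3 mod 4. k = 2×4×2 + 3×7×3 ≡ 23 mod 28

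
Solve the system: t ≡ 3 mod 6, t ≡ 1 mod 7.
M = 6 × 7 = 42. M₁ = 7, y₁ ≡ 1 mod 6. M₂ = 6, y₂ ≡ 6 mod 7. t = 3×7×1 + 1×6×6 ≡ 15 mod 42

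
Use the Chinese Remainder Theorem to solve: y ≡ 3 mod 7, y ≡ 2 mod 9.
M = 7 × 9 = 63. M₁ = 9, y₁ ≡ 4 mod 7. M₂ = 7, y₂ ≡ 4 mod 9. y = 3×9×4 + 2×7×4 ≡ 38 mod 63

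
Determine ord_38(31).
Powers of 31 mod 38: 31^1≡31, 31^2≡11, 31^3≡37, 31^4≡7, 31^5≡27, 31^6≡1. ord_38(31) = 6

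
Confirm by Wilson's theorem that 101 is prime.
(100)! mod 101 = 100. Since this equals -1 mod 101, Wilson confirms 101 is prime.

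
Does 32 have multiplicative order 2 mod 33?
Powers of 32 mod 33: 32^1≡32, 32^2≡1. First k with 32^k≡1 is k=2. Yes, ord_33(32) = 2.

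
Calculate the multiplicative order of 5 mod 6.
Powers of 5 mod 6: 5^1≡5, 5^2≡1. So the order of 5 is 2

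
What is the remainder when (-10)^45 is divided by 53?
By repeated squaring (mod 53): (-10)^{1}≡43, (-10)^{2}≡47, (-10)^{4}≡36, (-10)^{8}≡24, (-10)^{16}≡46, (-10)^{32}≡49. Then (-10)^{45} = (-10)^{32+8+4+1} ≡ 49 × 24 × 36 × 43 ≡ 4 (mod 53)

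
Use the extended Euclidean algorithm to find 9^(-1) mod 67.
Extended GCD: 9(15) + 67(-2) = 1. So 9^(-1) ≡ 15 mod 67. Verify: 9 × 15 = 135 ≡ 1 mod 67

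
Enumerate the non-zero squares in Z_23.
Squares in Z_23*: {1, 2, 3, 4, 6, 8, 9, 12, 13, 16, 18}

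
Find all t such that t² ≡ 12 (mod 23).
The square roots of 12 mod 23 are 9 and 14. Verify: 9² = 81 ≡ 12 (mod 23)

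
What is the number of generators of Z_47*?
A prime p has φ(p-1) primitive roots; here φ(46) = 22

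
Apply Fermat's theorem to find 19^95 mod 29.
By Fermat: 19^{28} ≡ 1 mod 29. 95 = 3×28 + 11. So 19^{95} ≡ 19^{11} ≡ 27 mod 29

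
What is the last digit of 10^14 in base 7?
Using Fermat: 10^{6} ≡ 1 mod 7. 14 ≡ 2 mod 6. So 10^{14} ≡ 10^{2} ≡ 2 mod 7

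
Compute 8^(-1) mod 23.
Since 23 is prime, by Fermat 8^(-1) ≡ 8^{21} ≡ 3 mod 23. Verify: 8 × 3 = 24 ≡ 1 mod 23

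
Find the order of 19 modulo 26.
Powers of 19 mod 26: 19^1≡19, 19^2≡23, 19^3≡21, 19^4≡9, 19^5≡15, 19^6≡25, 19^7≡7, 19^8≡3, 19^9≡5, 19^10≡17, 19^11≡11, 19^12≡1. Order = 12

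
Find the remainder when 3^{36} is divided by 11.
By Fermat: 3^{10} ≡ 1 mod 11. 36 = 3×10 + 6. So 3^{36} ≡ 3^{6} ≡ 3 mod 11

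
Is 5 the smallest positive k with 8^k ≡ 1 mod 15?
Powers of 8 mod 15: 8^1≡8, 8^2≡4, 8^3≡2, 8^4≡1. Already 8^4≡1, so the order is 4 < 5. No, the actual order is 4.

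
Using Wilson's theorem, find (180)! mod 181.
By Wilson's theorem, (180)! ≡ -1 ≡ 180 (mod 181)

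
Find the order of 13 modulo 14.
Powers of 13 mod 14: 13^1≡13, 13^2≡1. So the order of 13 is 2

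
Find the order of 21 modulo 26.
Powers of 21 mod 26: 21^1≡21, 21^2≡25, 21^3≡5, 21^4≡1. So the order of 21 is 4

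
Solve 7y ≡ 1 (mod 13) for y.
Since 13 is prime, by Fermat 7^(-1) ≡ 7^{11} ≡ 2 (mod 13). Verify: 7 × 2 = 14 ≡ 1 (mod 13)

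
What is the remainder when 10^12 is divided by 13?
Using Fermat: 10^{12} ≡ 1 mod 13. 12 ≡ 0 mod 12. So 10^{12} ≡ 10^{0} ≡ 1 mod 13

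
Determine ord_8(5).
Powers of 5 mod 8: 5^1≡5, 5^2≡1. ord_8(5) = 2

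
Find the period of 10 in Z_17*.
Powers of 10 mod 17: 10^1≡10, 10^2≡15, 10^3≡14, 10^4≡4, 10^5≡6, 10^6≡9, 10^7≡5, 10^8≡16, 10^9≡7, 10^10≡2, 10^11≡3, 10^12≡13, 10^13≡11, 10^14≡8, 10^15≡12, 10^16≡1. Order = 16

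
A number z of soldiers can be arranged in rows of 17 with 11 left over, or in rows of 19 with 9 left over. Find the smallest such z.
M = 17 × 19 = 323. M₁ = 19, y₁ ≡ 9 mod 17. M₂ = 17, y₂ ≡ 9 mod 19. z = 11×19×9 + 9×17×9 ≡ 28 mod 323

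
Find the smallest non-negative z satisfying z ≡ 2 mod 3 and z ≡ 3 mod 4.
M = 3 × 4 = 12. M₁ = 4, y₁ ≡ 1 mod 3. M₂ = 3, y₂ ≡ 3 mod 4. z = 2×4×1 + 3×3×3 ≡ 11 mod 12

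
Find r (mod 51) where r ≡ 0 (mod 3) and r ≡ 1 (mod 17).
M = 3 × 17 = 51. M₁ = 17, y₁ ≡ 2 (mod 3). M₂ = 3, y₂ ≡ 6 (mod 17). r = 0×17×2 + 1×3×6 ≡ 18 (mod 51)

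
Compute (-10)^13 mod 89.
By repeated squaring mod 89: (-10)^{1}≡79, (-10)^{2}≡11, (-10)^{4}≡32, (-10)^{8}≡45. Then (-10)^{13} = (-10)^{8+4+1} ≡ 45 × 32 × 79 ≡ 18 mod 89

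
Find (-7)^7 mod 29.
By repeated squaring mod 29: (-7)^{1}≡22, (-7)^{2}≡20, (-7)^{4}≡23. Then (-7)^{7} = (-7)^{4+2+1} ≡ 23 × 20 × 22 ≡ 28 mod 29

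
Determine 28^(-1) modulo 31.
Since 31 is prime, by Fermat 28^(-1) ≡ 28^{29} ≡ 10 mod 31. Verify: 28 × 10 = 280 ≡ 1 mod 31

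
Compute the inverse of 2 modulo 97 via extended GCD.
Extended GCD: 2(-48) + 97(1) = 1. So 2^(-1) ≡ -48 ≡ 49 (mod 97). Verify: 2 × 49 = 98 ≡ 1 (mod 97)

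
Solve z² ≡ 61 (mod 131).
The square roots of 61 mod 131 are 89 and 42. Verify: 89² = 7921 ≡ 61 (mod 131)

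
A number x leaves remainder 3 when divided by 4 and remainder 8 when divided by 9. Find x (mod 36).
M = 4 × 9 = 36. M₁ = 9, y₁ ≡ 1 (mod 4). M₂ = 4, y₂ ≡ 7 (mod 9). x = 3×9×1 + 8×4×7 ≡ 35 (mod 36)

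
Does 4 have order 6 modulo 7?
4^{3} ≡ 1 (mod 7) and 3 < 6, so ord_7(4) = 3 ≠ 6 and 4 is not a primitive root.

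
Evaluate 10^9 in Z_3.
Using Fermat: 10^{2} ≡ 1 (mod 3). 9 ≡ 1 (mod 2). So 10^{9} ≡ 10^{1} ≡ 1 (mod 3)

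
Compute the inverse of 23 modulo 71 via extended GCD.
Extended GCD: 23(34) + 71(-11) = 1. So 23^(-1) ≡ 34 (mod 71). Verify: 23 × 34 = 782 ≡ 1 (mod 71)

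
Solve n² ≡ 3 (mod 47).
The square roots of 3 mod 47 are 12 and 35. Verify: 12² = 144 ≡ 3 (mod 47)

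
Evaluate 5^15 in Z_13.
Using Fermat: 5^{12} ≡ 1 (mod 13). 15 ≡ 3 (mod 12). So 5^{15} ≡ 5^{3} ≡ 8 (mod 13)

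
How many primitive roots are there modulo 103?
Number of primitive roots mod 103 = φ(p-1) = φ(102) = 32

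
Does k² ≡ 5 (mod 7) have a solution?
By Euler's criterion: 5^{3} ≡ 6 (mod 7). Since this equals -1 (≡ 6), 5 is not a QR.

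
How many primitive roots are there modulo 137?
Number of primitive roots mod 137 = φ(p-1) = φ(136) = 64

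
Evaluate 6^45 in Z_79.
By repeated squaring mod 79: 6^{1}≡6, 6^{2}≡36, 6^{4}≡32, 6^{8}≡76, 6^{16}≡9, 6^{32}≡2. Then 6^{45} = 6^{32+8+4+1} ≡ 2 × 76 × 32 × 6 ≡ 33 mod 79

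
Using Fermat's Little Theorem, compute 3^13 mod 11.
By Fermat: 3^{10} ≡ 1 (mod 11). So 3^{13} = 3^{10} · 3^{3} ≡ 3^{3} ≡ 5 (mod 11)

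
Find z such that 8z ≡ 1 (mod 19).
Since 19 is prime, by Fermat 8^(-1) ≡ 8^{17} ≡ 12 (mod 19). Verify: 8 × 12 = 96 ≡ 1 (mod 19)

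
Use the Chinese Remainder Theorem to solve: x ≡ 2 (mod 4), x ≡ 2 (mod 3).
M = 4 × 3 = 12. M₁ = 3, y₁ ≡ 3 (mod 4). M₂ = 4, y₂ ≡ 1 (mod 3). x = 2×3×3 + 2×4×1 ≡ 2 (mod 12)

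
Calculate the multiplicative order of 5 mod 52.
Powers of 5 mod 52: 5^1≡5, 5^2≡25, 5^3≡21, 5^4≡1. Order = 4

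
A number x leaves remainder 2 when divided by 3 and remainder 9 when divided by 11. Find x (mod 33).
M = 3 × 11 = 33. M₁ = 11, y₁ ≡ 2 (mod 3). M₂ = 3, y₂ ≡ 4 (mod 11). x = 2×11×2 + 9×3×4 ≡ 20 (mod 33)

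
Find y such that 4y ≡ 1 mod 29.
Since 29 is prime, by Fermat 4^(-1) ≡ 4^{27} ≡ 22 mod 29. Verify: 4 × 22 = 88 ≡ 1 mod 29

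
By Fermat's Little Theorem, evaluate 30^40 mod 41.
By Fermat's Little Theorem, 30^{40} ≡ 1 (mod 41) since 41 is prime and gcd(30, 41) = 1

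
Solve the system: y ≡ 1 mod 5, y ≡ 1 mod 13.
M = 5 × 13 = 65. M₁ = 13, y₁ ≡ 2 mod 5. M₂ = 5, y₂ ≡ 8 mod 13. y = 1×13×2 + 1×5×8 ≡ 1 mod 65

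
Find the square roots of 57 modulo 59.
The square roots of 57 mod 59 are 36 and 23. Verify: 36² = 1296 ≡ 57 mod 59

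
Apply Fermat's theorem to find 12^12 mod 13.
By Fermat's Little Theorem, 12^{12} ≡ 1 mod 13 since 13 is prime and gcd(12, 13) = 1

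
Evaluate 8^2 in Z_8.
8^{2} = 64 ≡ 0 (mod 8)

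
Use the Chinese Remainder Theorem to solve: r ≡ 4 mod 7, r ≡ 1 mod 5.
M = 7 × 5 = 35. M₁ = 5, y₁ ≡ 3 mod 7. M₂ = 7, y₂ ≡ 3 mod 5. r = 4×5×3 + 1×7×3 ≡ 11 mod 35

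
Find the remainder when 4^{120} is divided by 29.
By Fermat: 4^{28} ≡ 1 mod 29. 120 = 4×28 + 8. So 4^{120} ≡ 4^{8} ≡ 25 mod 29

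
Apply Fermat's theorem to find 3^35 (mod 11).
By Fermat: 3^{10} ≡ 1 (mod 11). 35 = 3×10 + 5. So 3^{35} ≡ 3^{5} ≡ 1 (mod 11)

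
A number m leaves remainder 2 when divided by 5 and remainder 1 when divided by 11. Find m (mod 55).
M = 5 × 11 = 55. M₁ = 11, y₁ ≡ 1 (mod 5). M₂ = 5, y₂ ≡ 9 (mod 11). m = 2×11×1 + 1×5×9 ≡ 12 (mod 55)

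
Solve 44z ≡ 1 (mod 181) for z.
Since 181 is prime, by Fermat 44^(-1) ≡ 44^{179} ≡ 144 (mod 181). Verify: 44 × 144 = 6336 ≡ 1 (mod 181)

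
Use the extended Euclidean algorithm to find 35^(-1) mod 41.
Extended GCD: 35(-7) + 41(6) = 1. So 35^(-1) ≡ -7 ≡ 34 mod 41. Verify: 35 × 34 = 1190 ≡ 1 mod 41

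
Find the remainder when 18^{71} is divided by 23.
By Fermat: 18^{22} ≡ 1 (mod 23). 71 = 3×22 + 5. So 18^{71} ≡ 18^{5} ≡ 3 (mod 23)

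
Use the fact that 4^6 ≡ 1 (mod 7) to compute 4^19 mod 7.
By Fermat: 4^{6} ≡ 1 (mod 7). 19 = 3×6 + 1. So 4^{19} ≡ 4^{1} ≡ 4 (mod 7)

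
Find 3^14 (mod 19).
By repeated squaring (mod 19): 3^{1}≡3, 3^{2}≡9, 3^{4}≡5, 3^{8}≡6. Then 3^{14} = 3^{8+4+2} ≡ 6 × 5 × 9 ≡ 4 (mod 19)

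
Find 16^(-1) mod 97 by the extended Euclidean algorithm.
Extended GCD: 16(-6) + 97(1) = 1. So 16^(-1) ≡ -6 ≡ 91 mod 97. Verify: 16 × 91 = 1456 ≡ 1 mod 97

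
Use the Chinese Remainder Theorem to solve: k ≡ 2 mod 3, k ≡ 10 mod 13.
M = 3 × 13 = 39. M₁ = 13, y₁ ≡ 1 mod 3. M₂ = 3, y₂ ≡ 9 mod 13. k = 2×13×1 + 10×3×9 ≡ 23 mod 39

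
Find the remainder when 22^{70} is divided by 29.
By Fermat: 22^{28} ≡ 1 mod 29. 70 = 2×28 + 14. So 22^{70} ≡ 22^{14} ≡ 1 mod 29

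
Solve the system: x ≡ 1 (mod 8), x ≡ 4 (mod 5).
M = 8 × 5 = 40. M₁ = 5, y₁ ≡ 5 (mod 8). M₂ = 8, y₂ ≡ 2 (mod 5). x = 1×5×5 + 4×8×2 ≡ 9 (mod 40)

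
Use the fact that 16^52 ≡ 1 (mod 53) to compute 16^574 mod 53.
By Fermat: 16^{52} ≡ 1 (mod 53). 574 ≡ 2 (mod 52). So 16^{574} ≡ 16^{2} ≡ 44 (mod 53)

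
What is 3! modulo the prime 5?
(4)! = (3)! × (4) ≡ -1 mod 5. So (3)! ≡ -1 × (4)^(-1) ≡ (-1)×(-1) = 1 mod 5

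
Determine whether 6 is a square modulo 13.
By Euler's criterion: 6^{6} ≡ 12 mod 13. Since this equals -1 (≡ 12), 6 is not a QR.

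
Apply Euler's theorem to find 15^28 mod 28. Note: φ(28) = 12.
By Euler: 15^{12} ≡ 1 mod 28 since gcd(15, 28) = 1. 28 = 2×12 + 4. So 15^{28} ≡ 15^{4} ≡ 1 mod 28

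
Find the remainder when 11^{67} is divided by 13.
By Fermat: 11^{12} ≡ 1 (mod 13). 67 = 5×12 + 7. So 11^{67} ≡ 11^{7} ≡ 2 (mod 13)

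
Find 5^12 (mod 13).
Using Fermat: 5^{12} ≡ 1 (mod 13). 12 ≡ 0 (mod 12). So 5^{12} ≡ 5^{0} ≡ 1 (mod 13)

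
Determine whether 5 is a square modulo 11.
By Euler's criterion: 5^{5} ≡ 1 mod 11. Since this equals 1, 5 is a QR.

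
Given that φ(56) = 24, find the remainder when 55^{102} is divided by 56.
By Euler: 55^{24} ≡ 1 (mod 56) since gcd(55, 56) = 1. 102 = 4×24 + 6. So 55^{102} ≡ 55^{6} ≡ 1 (mod 56)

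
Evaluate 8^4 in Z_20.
8^{4} = 4096 ≡ 16 (mod 20)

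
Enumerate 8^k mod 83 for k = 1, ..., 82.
8^1, 8^2, ..., 8^{82} mod 83: [8, 64, 14, 29, 66, 30, 74, 11, 5, 40, 71, 70, 62, 81, 67, 38, 55, 25, 34, 23, 18, 61, 73, 3, 24, 26, 42, 4, 32, 7, 56, 33, 15, 37, 47, 44, 20, 77, 35, 31, 82, 75, 19, 69, 54, 17, 53, 9, 72, 78, 43, 12, 13, 21, 2, 16, 45, 28, 58, 49, 60, 65, 22, 10, 80, 59, 57, 41, 79, 51, 76, 27, 50, 68, 46, 36, 39, 63, 6, 48, 52, 1]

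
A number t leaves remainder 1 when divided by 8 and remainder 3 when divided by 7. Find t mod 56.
M = 8 × 7 = 56. M₁ = 7, y₁ ≡ 7 mod 8. M₂ = 8, y₂ ≡ 1 mod 7. t = 1×7×7 + 3×8×1 ≡ 17 mod 56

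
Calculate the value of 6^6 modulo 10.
By repeated squaring mod 10: 6^{1}≡6, 6^{2}≡6, 6^{4}≡6. Then 6^{6} = 6^{4+2} ≡ 6 × 6 ≡ 6 mod 10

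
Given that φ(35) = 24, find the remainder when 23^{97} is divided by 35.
By Euler: 23^{24} ≡ 1 (mod 35) since gcd(23, 35) = 1. 97 = 4×24 + 1. So 23^{97} ≡ 23^{1} ≡ 23 (mod 35)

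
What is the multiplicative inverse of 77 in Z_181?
Since 181 is prime, by Fermat 77^(-1) ≡ 77^{179} ≡ 134 (mod 181). Verify: 77 × 134 = 10318 ≡ 1 (mod 181)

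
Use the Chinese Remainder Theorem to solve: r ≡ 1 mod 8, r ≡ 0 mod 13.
M = 8 × 13 = 104. M₁ = 13, y₁ ≡ 5 mod 8. M₂ = 8, y₂ ≡ 5 mod 13. r = 1×13×5 + 0×8×5 ≡ 65 mod 104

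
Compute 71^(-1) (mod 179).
Since 179 is prime, by Fermat 71^(-1) ≡ 71^{177} ≡ 58 (mod 179). Verify: 71 × 58 = 4118 ≡ 1 (mod 179)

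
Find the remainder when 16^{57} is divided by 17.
By Fermat: 16^{16} ≡ 1 mod 17. 57 = 3×16 + 9. So 16^{57} ≡ 16^{9} ≡ 16 mod 17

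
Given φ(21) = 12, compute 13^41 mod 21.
By Euler: 13^{12} ≡ 1 mod 21 since gcd(13, 21) = 1. 41 = 3×12 + 5. So 13^{41} ≡ 13^{5} ≡ 13 mod 21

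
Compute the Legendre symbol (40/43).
(40/43) = 40^{21} mod 43 = 1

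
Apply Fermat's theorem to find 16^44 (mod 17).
By Fermat: 16^{16} ≡ 1 (mod 17). 44 = 2×16 + 12. So 16^{44} ≡ 16^{12} ≡ 1 (mod 17)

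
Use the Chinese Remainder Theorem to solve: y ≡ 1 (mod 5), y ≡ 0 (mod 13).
M = 5 × 13 = 65. M₁ = 13, y₁ ≡ 2 (mod 5). M₂ = 5, y₂ ≡ 8 (mod 13). y = 1×13×2 + 0×5×8 ≡ 26 (mod 65)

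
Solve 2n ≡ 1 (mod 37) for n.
Since 37 is prime, by Fermat 2^(-1) ≡ 2^{35} ≡ 19 (mod 37). Verify: 2 × 19 = 38 ≡ 1 (mod 37)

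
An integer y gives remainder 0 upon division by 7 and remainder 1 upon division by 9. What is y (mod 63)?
M = 7 × 9 = 63. M₁ = 9, y₁ ≡ 4 (mod 7). M₂ = 7, y₂ ≡ 4 (mod 9). y = 0×9×4 + 1×7×4 ≡ 28 (mod 63)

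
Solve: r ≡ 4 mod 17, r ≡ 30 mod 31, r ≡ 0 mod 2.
M = 17 × 31 × 2 = 1054. M₁ = 62, y₁ ≡ 14 mod 17. M₂ = 34, y₂ ≡ 21 mod 31. M₃ = 527, y₃ ≡ 1 mod 2. r = 4×62×14 + 30×34×21 + 0×527×1 ≡ 650 mod 1054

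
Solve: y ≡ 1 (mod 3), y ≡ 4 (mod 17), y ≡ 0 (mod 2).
M = 3 × 17 × 2 = 102. M₁ = 34, y₁ ≡ 1 (mod 3). M₂ = 6, y₂ ≡ 3 (mod 17). M₃ = 51, y₃ ≡ 1 (mod 2). y = 1×34×1 + 4×6×3 + 0×51×1 ≡ 4 (mod 102)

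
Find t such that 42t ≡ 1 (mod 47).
Since 47 is prime, by Fermat 42^(-1) ≡ 42^{45} ≡ 28 (mod 47). Verify: 42 × 28 = 1176 ≡ 1 (mod 47)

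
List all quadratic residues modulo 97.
Squares in Z_97*: {1, 2, 3, 4, 6, 8, 9, 11, 12, 16, 18, 22, 24, 25, 27, 31, 32, 33, 35, 36, 43, 44, 47, 48, 49, 50, 53, 54, 61, 62, 64, 65, 66, 70, 72, 73, 75, 79, 81, 85, 86, 88, 89, 91, 93, 94, 95, 96}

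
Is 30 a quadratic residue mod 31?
By Euler's criterion: 30^{15} ≡ 30 mod 31. Since this equals -1 (≡ 30), 30 is not a QR.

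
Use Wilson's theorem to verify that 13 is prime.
(12)! mod 13 = 12. Since this equals -1 mod 13, Wilson confirms 13 is prime.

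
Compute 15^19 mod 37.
By repeated squaring mod 37: 15^{1}≡15, 15^{2}≡3, 15^{4}≡9, 15^{8}≡7, 15^{16}≡12. Then 15^{19} = 15^{16+2+1} ≡ 12 × 3 × 15 ≡ 22 mod 37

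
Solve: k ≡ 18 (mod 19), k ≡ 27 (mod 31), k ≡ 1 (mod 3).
M = 19 × 31 × 3 = 1767. M₁ = 93, y₁ ≡ 9 (mod 19). M₂ = 57, y₂ ≡ 6 (mod 31). M₃ = 589, y₃ ≡ 1 (mod 3). k = 18×93×9 + 27×57×6 + 1×589×1 ≡ 151 (mod 1767)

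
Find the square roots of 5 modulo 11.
The square roots of 5 mod 11 are 4 and 7. Verify: 4² = 16 ≡ 5 (mod 11)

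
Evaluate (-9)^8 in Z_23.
By repeated squaring (mod 23): (-9)^{1}≡14, (-9)^{2}≡12, (-9)^{4}≡6, (-9)^{8}≡13. So (-9)^{8} ≡ 13 (mod 23)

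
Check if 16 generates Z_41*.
16^{5} ≡ 1 mod 41 and 5 < 40, so ord_41(16) = 5 ≠ 40 and 16 is not a primitive root.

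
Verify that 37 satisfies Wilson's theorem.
(36)! mod 37 = 36. Since this equals -1 mod 37, Wilson confirms 37 is prime.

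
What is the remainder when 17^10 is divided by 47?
By repeated squaring mod 47: 17^{1}≡17, 17^{2}≡7, 17^{4}≡2, 17^{8}≡4. Then 17^{10} = 17^{8+2} ≡ 4 × 7 ≡ 28 mod 47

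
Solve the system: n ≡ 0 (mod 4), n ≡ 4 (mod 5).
M = 4 × 5 = 20. M₁ = 5, y₁ ≡ 1 (mod 4). M₂ = 4, y₂ ≡ 4 (mod 5). n = 0×5×1 + 4×4×4 ≡ 4 (mod 20)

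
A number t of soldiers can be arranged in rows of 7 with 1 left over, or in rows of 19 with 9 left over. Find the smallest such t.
M = 7 × 19 = 133. M₁ = 19, y₁ ≡ 3 (mod 7). M₂ = 7, y₂ ≡ 11 (mod 19). t = 1×19×3 + 9×7×11 ≡ 85 (mod 133)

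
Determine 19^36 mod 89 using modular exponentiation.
By repeated squaring (mod 89): 19^{1}≡19, 19^{2}≡5, 19^{4}≡25, 19^{8}≡2, 19^{16}≡4, 19^{32}≡16. Then 19^{36} = 19^{32+4} ≡ 16 × 25 ≡ 44 (mod 89)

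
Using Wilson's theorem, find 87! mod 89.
(88)! = (87)! × (88) ≡ -1 (mod 89). So (87)! ≡ -1 × (88)^(-1) ≡ (-1)×(-1) = 1 (mod 89)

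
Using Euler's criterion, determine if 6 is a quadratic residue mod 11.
By Euler's criterion: 6^{5} ≡ 10 mod 11. Since this equals -1 (≡ 10), 6 is not a QR.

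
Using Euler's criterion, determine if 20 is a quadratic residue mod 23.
By Euler's criterion: 20^{11} ≡ 22 mod 23. Since this equals -1 (≡ 22), 20 is not a QR.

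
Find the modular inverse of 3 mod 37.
Since 37 is prime, by Fermat 3^(-1) ≡ 3^{35} ≡ 25 mod 37. Verify: 3 × 25 = 75 ≡ 1 mod 37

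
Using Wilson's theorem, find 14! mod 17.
(16)! = (14)! × (15) × (16) ≡ -1 mod 17. So (14)! ≡ -1 × [(16)(15)]^(-1) ≡ 8 mod 17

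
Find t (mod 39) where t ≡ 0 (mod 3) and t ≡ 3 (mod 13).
M = 3 × 13 = 39. M₁ = 13, y₁ ≡ 1 (mod 3). M₂ = 3, y₂ ≡ 9 (mod 13). t = 0×13×1 + 3×3×9 ≡ 3 (mod 39)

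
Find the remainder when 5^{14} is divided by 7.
By Fermat: 5^{6} ≡ 1 (mod 7). 14 = 2×6 + 2. So 5^{14} ≡ 5^{2} ≡ 4 (mod 7)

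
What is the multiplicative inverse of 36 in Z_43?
Since 43 is prime, by Fermat 36^(-1) ≡ 36^{41} ≡ 6 (mod 43). Verify: 36 × 6 = 216 ≡ 1 (mod 43)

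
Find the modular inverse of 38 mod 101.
Since 101 is prime, by Fermat 38^(-1) ≡ 38^{99} ≡ 8 mod 101. Verify: 38 × 8 = 304 ≡ 1 mod 101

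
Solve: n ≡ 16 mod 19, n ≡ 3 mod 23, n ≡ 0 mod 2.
M = 19 × 23 × 2 = 874. M₁ = 46, y₁ ≡ 12 mod 19. M₂ = 38, y₂ ≡ 20 mod 23. M₃ = 437, y₃ ≡ 1 mod 2. n = 16×46×12 + 3×38×20 + 0×437×1 ≡ 624 mod 874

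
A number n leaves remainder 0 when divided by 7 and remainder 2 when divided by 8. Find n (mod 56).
M = 7 × 8 = 56. M₁ = 8, y₁ ≡ 1 (mod 7). M₂ = 7, y₂ ≡ 7 (mod 8). n = 0×8×1 + 2×7×7 ≡ 42 (mod 56)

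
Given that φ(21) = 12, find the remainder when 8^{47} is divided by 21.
By Euler: 8^{12} ≡ 1 (mod 21) since gcd(8, 21) = 1. 47 = 3×12 + 11. So 8^{47} ≡ 8^{11} ≡ 8 (mod 21)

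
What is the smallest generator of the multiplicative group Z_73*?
g = 5. Powers: [5, 25, 52, 41, 59, 3, 15, 2, 10, ...] generates all 72 non-zero residues.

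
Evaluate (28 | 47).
(28/47) = 28^{23} mod 47 = 1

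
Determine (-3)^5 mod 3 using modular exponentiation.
By repeated squaring mod 3: (-3)^{1}≡0, (-3)^{2}≡0, (-3)^{4}≡0. Then (-3)^{5} = (-3)^{4+1} ≡ 0 × 0 ≡ 0 mod 3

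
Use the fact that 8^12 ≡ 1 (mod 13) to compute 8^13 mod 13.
By Fermat: 8^{12} ≡ 1 (mod 13). So 8^{13} = 8^{12} · 8^{1} ≡ 8^{1} ≡ 8 (mod 13)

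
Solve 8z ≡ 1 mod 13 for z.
Since 13 is prime, by Fermat 8^(-1) ≡ 8^{11} ≡ 5 mod 13. Verify: 8 × 5 = 40 ≡ 1 mod 13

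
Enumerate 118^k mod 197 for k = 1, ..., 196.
118^1, 118^2, ..., 118^{196} mod 197: [118, 134, 52, 29, 73, 143, 129, 53, 147, 10, 195, 158, 126, 93, 139, 51, 108, 136, 91, 100, 177, 4, 78, 142, 11, 116, 95, 178, 122, 15, 194, 40, 189, 41, 110, 175, 162, 7, 38, 150, 167, 6, 117, 16, 115, 174, 44, 70, 183, 121, 94, 60, 185, 160, 165, 164, 46, 109, 57, 28, 152, 9, 77, 24, 74, 64, 66, 105, 176, 83, 141, 90, 179, 43, 149, 49, 69, 65, 184, 42, 31, 112, 17, 36, 111, 96, 99, 59, 67, 26, 113, 135, 170, 163, 125, 172, 5, 196, 79, 63, 145, 168, 124, 54, 68, 144, 50, 187, 2, 39, 71, 104, 58, 146, 89, 61, 106, 97, 20, 193, 119, 55, 186, 81, 102, 19, 75, 182, 3, 157, 8, 156, 87, 22, 35, 190, 159, 47, 30, 191, 80, 181, 82, 23, 153, 127, 14, 76, 103, 137, 12, 37, 32, 33, 151, 88, 140, 169, 45, 188, 120, 173, 123, 133, 131, 92, 21, 114, 56, 107, 18, 154, 48, 148, 128, 132, 13, 155, 166, 85, 180, 161, 86, 101, 98, 138, 130, 171, 84, 62, 27, 34, 72, 25, 192, 1]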